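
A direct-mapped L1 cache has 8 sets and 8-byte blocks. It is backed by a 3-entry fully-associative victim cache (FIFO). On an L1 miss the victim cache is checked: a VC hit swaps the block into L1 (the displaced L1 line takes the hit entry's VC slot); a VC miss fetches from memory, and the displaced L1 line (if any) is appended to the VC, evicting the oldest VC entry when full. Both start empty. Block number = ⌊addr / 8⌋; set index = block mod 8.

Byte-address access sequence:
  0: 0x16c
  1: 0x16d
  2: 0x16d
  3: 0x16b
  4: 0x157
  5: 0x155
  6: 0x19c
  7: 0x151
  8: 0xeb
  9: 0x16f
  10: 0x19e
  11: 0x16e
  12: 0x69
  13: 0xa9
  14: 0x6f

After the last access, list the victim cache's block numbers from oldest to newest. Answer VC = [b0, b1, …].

VC = [29, 45, 21]

  [0] addr=0x16c blk=45 s=5: MISS | VC []
  [1] addr=0x16d blk=45 s=5: L1-HIT | VC []
  [2] addr=0x16d blk=45 s=5: L1-HIT | VC []
  [3] addr=0x16b blk=45 s=5: L1-HIT | VC []
  [4] addr=0x157 blk=42 s=2: MISS | VC []
  [5] addr=0x155 blk=42 s=2: L1-HIT | VC []
  [6] addr=0x19c blk=51 s=3: MISS | VC []
  [7] addr=0x151 blk=42 s=2: L1-HIT | VC []
  [8] addr=0xeb blk=29 s=5: MISS | VC [45]
  [9] addr=0x16f blk=45 s=5: VC-HIT | VC [29]
  [10] addr=0x19e blk=51 s=3: L1-HIT | VC [29]
  [11] addr=0x16e blk=45 s=5: L1-HIT | VC [29]
  [12] addr=0x69 blk=13 s=5: MISS | VC [29, 45]
  [13] addr=0xa9 blk=21 s=5: MISS | VC [29, 45, 13]
  [14] addr=0x6f blk=13 s=5: VC-HIT | VC [29, 45, 21]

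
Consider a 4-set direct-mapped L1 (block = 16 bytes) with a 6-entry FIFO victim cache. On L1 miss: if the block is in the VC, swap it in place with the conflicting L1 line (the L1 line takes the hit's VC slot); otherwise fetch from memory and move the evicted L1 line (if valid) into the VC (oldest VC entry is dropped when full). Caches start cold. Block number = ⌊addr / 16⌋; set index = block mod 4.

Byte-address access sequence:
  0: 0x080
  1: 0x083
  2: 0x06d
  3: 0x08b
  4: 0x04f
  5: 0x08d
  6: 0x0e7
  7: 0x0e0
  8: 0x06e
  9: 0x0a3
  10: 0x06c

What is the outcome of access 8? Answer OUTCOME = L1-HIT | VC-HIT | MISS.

#0 0x80→b8/s0 MISS; vc=[]
#1 0x83→b8/s0 L1-HIT; vc=[]
#2 0x6d→b6/s2 MISS; vc=[]
#3 0x8b→b8/s0 L1-HIT; vc=[]
#4 0x4f→b4/s0 MISS; vc=[8]
#5 0x8d→b8/s0 VC-HIT; vc=[4]
#6 0xe7→b14/s2 MISS; vc=[4,6]
#7 0xe0→b14/s2 L1-HIT; vc=[4,6]
#8 0x6e→b6/s2 VC-HIT; vc=[4,14]
#9 0xa3→b10/s2 MISS; vc=[4,14,6]
#10 0x6c→b6/s2 VC-HIT; vc=[4,14,10]

OUTCOME = VC-HIT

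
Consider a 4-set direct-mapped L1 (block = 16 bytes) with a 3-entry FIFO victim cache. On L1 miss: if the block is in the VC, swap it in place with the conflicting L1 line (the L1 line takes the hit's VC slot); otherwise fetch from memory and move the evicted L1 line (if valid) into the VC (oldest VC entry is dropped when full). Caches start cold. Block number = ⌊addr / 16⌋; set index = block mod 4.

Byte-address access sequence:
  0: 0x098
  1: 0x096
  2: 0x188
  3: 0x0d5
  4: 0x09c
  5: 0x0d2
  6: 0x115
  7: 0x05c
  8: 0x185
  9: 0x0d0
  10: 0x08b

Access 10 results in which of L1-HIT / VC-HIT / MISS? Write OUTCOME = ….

  [0] addr=0x98 blk=9 s=1: MISS | VC []
  [1] addr=0x96 blk=9 s=1: L1-HIT | VC []
  [2] addr=0x188 blk=24 s=0: MISS | VC []
  [3] addr=0xd5 blk=13 s=1: MISS | VC [9]
  [4] addr=0x9c blk=9 s=1: VC-HIT | VC [13]
  [5] addr=0xd2 blk=13 s=1: VC-HIT | VC [9]
  [6] addr=0x115 blk=17 s=1: MISS | VC [9, 13]
  [7] addr=0x5c blk=5 s=1: MISS | VC [9, 13, 17]
  [8] addr=0x185 blk=24 s=0: L1-HIT | VC [9, 13, 17]
  [9] addr=0xd0 blk=13 s=1: VC-HIT | VC [9, 5, 17]
  [10] addr=0x8b blk=8 s=0: MISS | VC [5, 17, 24]

OUTCOME = MISS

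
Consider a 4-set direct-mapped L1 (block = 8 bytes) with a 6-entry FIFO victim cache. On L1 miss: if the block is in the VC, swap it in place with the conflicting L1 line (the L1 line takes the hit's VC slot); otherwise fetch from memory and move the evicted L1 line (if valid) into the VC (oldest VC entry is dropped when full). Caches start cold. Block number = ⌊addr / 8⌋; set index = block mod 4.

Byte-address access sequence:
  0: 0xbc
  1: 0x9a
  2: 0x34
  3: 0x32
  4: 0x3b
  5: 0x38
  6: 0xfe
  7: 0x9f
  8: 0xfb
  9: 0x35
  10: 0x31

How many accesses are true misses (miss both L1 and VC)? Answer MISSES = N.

MISSES = 5

0: 0xbc (blk 23, set 3) → MISS  vc=[]
1: 0x9a (blk 19, set 3) → MISS  vc=[23]
2: 0x34 (blk 6, set 2) → MISS  vc=[23]
3: 0x32 (blk 6, set 2) → L1-HIT  vc=[23]
4: 0x3b (blk 7, set 3) → MISS  vc=[23, 19]
5: 0x38 (blk 7, set 3) → L1-HIT  vc=[23, 19]
6: 0xfe (blk 31, set 3) → MISS  vc=[23, 19, 7]
7: 0x9f (blk 19, set 3) → VC-HIT  vc=[23, 31, 7]
8: 0xfb (blk 31, set 3) → VC-HIT  vc=[23, 19, 7]
9: 0x35 (blk 6, set 2) → L1-HIT  vc=[23, 19, 7]
10: 0x31 (blk 6, set 2) → L1-HIT  vc=[23, 19, 7]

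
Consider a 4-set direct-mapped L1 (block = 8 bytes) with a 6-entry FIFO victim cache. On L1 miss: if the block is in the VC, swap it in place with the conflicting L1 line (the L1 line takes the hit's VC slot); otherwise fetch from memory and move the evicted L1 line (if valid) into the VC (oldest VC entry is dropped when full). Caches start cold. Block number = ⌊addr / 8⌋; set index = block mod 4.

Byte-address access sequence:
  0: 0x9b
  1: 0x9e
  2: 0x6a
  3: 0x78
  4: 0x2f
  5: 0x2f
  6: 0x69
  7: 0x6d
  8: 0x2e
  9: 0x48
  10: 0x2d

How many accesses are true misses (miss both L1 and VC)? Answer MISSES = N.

MISSES = 5

0: 0x9b (blk 19, set 3) → MISS  vc=[]
1: 0x9e (blk 19, set 3) → L1-HIT  vc=[]
2: 0x6a (blk 13, set 1) → MISS  vc=[]
3: 0x78 (blk 15, set 3) → MISS  vc=[19]
4: 0x2f (blk 5, set 1) → MISS  vc=[19, 13]
5: 0x2f (blk 5, set 1) → L1-HIT  vc=[19, 13]
6: 0x69 (blk 13, set 1) → VC-HIT  vc=[19, 5]
7: 0x6d (blk 13, set 1) → L1-HIT  vc=[19, 5]
8: 0x2e (blk 5, set 1) → VC-HIT  vc=[19, 13]
9: 0x48 (blk 9, set 1) → MISS  vc=[19, 13, 5]
10: 0x2d (blk 5, set 1) → VC-HIT  vc=[19, 13, 9]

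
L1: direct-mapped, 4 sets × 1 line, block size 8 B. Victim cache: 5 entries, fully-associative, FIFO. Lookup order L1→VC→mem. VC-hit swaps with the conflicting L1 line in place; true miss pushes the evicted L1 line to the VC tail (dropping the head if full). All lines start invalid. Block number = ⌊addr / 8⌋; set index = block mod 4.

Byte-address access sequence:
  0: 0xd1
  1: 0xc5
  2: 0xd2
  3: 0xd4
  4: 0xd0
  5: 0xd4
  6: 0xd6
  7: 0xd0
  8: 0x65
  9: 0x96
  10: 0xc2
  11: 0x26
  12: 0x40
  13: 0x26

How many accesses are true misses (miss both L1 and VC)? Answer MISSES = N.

MISSES = 6

  [0] addr=0xd1 blk=26 s=2: MISS | VC []
  [1] addr=0xc5 blk=24 s=0: MISS | VC []
  [2] addr=0xd2 blk=26 s=2: L1-HIT | VC []
  [3] addr=0xd4 blk=26 s=2: L1-HIT | VC []
  [4] addr=0xd0 blk=26 s=2: L1-HIT | VC []
  [5] addr=0xd4 blk=26 s=2: L1-HIT | VC []
  [6] addr=0xd6 blk=26 s=2: L1-HIT | VC []
  [7] addr=0xd0 blk=26 s=2: L1-HIT | VC []
  [8] addr=0x65 blk=12 s=0: MISS | VC [24]
  [9] addr=0x96 blk=18 s=2: MISS | VC [24, 26]
  [10] addr=0xc2 blk=24 s=0: VC-HIT | VC [12, 26]
  [11] addr=0x26 blk=4 s=0: MISS | VC [12, 26, 24]
  [12] addr=0x40 blk=8 s=0: MISS | VC [12, 26, 24, 4]
  [13] addr=0x26 blk=4 s=0: VC-HIT | VC [12, 26, 24, 8]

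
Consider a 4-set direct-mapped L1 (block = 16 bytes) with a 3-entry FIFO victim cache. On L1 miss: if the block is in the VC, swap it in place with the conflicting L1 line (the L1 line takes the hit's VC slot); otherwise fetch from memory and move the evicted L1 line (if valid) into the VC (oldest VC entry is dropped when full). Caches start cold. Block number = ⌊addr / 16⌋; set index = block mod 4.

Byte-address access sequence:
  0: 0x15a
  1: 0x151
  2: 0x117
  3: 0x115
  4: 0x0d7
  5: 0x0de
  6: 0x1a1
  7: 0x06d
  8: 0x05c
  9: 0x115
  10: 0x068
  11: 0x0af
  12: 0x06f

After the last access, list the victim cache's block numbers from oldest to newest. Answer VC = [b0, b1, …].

VC = [26, 13, 10]

  [0] addr=0x15a blk=21 s=1: MISS | VC []
  [1] addr=0x151 blk=21 s=1: L1-HIT | VC []
  [2] addr=0x117 blk=17 s=1: MISS | VC [21]
  [3] addr=0x115 blk=17 s=1: L1-HIT | VC [21]
  [4] addr=0xd7 blk=13 s=1: MISS | VC [21, 17]
  [5] addr=0xde blk=13 s=1: L1-HIT | VC [21, 17]
  [6] addr=0x1a1 blk=26 s=2: MISS | VC [21, 17]
  [7] addr=0x6d blk=6 s=2: MISS | VC [21, 17, 26]
  [8] addr=0x5c blk=5 s=1: MISS | VC [17, 26, 13]
  [9] addr=0x115 blk=17 s=1: VC-HIT | VC [5, 26, 13]
  [10] addr=0x68 blk=6 s=2: L1-HIT | VC [5, 26, 13]
  [11] addr=0xaf blk=10 s=2: MISS | VC [26, 13, 6]
  [12] addr=0x6f blk=6 s=2: VC-HIT | VC [26, 13, 10]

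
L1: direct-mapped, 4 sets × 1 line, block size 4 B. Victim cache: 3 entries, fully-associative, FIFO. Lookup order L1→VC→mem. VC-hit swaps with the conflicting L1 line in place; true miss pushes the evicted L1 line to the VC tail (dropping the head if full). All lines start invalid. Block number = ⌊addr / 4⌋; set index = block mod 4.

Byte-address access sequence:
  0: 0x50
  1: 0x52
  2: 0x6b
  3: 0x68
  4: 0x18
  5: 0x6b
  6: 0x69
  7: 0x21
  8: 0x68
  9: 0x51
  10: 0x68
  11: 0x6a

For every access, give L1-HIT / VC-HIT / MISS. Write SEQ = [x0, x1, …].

SEQ = [MISS, L1-HIT, MISS, L1-HIT, MISS, VC-HIT, L1-HIT, MISS, L1-HIT, VC-HIT, L1-HIT, L1-HIT]

  [0] addr=0x50 blk=20 s=0: MISS | VC []
  [1] addr=0x52 blk=20 s=0: L1-HIT | VC []
  [2] addr=0x6b blk=26 s=2: MISS | VC []
  [3] addr=0x68 blk=26 s=2: L1-HIT | VC []
  [4] addr=0x18 blk=6 s=2: MISS | VC [26]
  [5] addr=0x6b blk=26 s=2: VC-HIT | VC [6]
  [6] addr=0x69 blk=26 s=2: L1-HIT | VC [6]
  [7] addr=0x21 blk=8 s=0: MISS | VC [6, 20]
  [8] addr=0x68 blk=26 s=2: L1-HIT | VC [6, 20]
  [9] addr=0x51 blk=20 s=0: VC-HIT | VC [6, 8]
  [10] addr=0x68 blk=26 s=2: L1-HIT | VC [6, 8]
  [11] addr=0x6a blk=26 s=2: L1-HIT | VC [6, 8]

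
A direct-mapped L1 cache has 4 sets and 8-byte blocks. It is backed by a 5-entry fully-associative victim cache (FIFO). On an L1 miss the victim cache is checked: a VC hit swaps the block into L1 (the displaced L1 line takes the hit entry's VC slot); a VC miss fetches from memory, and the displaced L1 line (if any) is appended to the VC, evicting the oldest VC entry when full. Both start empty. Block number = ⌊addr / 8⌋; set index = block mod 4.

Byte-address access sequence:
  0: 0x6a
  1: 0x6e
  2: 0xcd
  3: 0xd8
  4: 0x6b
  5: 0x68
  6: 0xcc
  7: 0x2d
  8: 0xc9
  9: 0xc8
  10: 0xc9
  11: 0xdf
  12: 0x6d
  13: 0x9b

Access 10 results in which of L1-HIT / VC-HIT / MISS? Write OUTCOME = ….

OUTCOME = L1-HIT

  [0] addr=0x6a blk=13 s=1: MISS | VC []
  [1] addr=0x6e blk=13 s=1: L1-HIT | VC []
  [2] addr=0xcd blk=25 s=1: MISS | VC [13]
  [3] addr=0xd8 blk=27 s=3: MISS | VC [13]
  [4] addr=0x6b blk=13 s=1: VC-HIT | VC [25]
  [5] addr=0x68 blk=13 s=1: L1-HIT | VC [25]
  [6] addr=0xcc blk=25 s=1: VC-HIT | VC [13]
  [7] addr=0x2d blk=5 s=1: MISS | VC [13, 25]
  [8] addr=0xc9 blk=25 s=1: VC-HIT | VC [13, 5]
  [9] addr=0xc8 blk=25 s=1: L1-HIT | VC [13, 5]
  [10] addr=0xc9 blk=25 s=1: L1-HIT | VC [13, 5]
  [11] addr=0xdf blk=27 s=3: L1-HIT | VC [13, 5]
  [12] addr=0x6d blk=13 s=1: VC-HIT | VC [25, 5]
  [13] addr=0x9b blk=19 s=3: MISS | VC [25, 5, 27]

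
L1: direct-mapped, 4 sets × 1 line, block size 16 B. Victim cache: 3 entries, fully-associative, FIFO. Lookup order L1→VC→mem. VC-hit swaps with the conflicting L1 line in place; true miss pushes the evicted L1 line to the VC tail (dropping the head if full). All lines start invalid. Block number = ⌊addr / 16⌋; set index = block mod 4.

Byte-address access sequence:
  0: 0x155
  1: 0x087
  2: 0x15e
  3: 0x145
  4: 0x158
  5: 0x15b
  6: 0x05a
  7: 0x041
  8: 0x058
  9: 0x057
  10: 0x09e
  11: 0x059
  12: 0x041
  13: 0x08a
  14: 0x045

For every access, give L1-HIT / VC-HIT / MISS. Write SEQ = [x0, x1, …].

SEQ = [MISS, MISS, L1-HIT, MISS, L1-HIT, L1-HIT, MISS, MISS, L1-HIT, L1-HIT, MISS, VC-HIT, L1-HIT, MISS, VC-HIT]

0: 0x155 (blk 21, set 1) → MISS  vc=[]
1: 0x87 (blk 8, set 0) → MISS  vc=[]
2: 0x15e (blk 21, set 1) → L1-HIT  vc=[]
3: 0x145 (blk 20, set 0) → MISS  vc=[8]
4: 0x158 (blk 21, set 1) → L1-HIT  vc=[8]
5: 0x15b (blk 21, set 1) → L1-HIT  vc=[8]
6: 0x5a (blk 5, set 1) → MISS  vc=[8, 21]
7: 0x41 (blk 4, set 0) → MISS  vc=[8, 21, 20]
8: 0x58 (blk 5, set 1) → L1-HIT  vc=[8, 21, 20]
9: 0x57 (blk 5, set 1) → L1-HIT  vc=[8, 21, 20]
10: 0x9e (blk 9, set 1) → MISS  vc=[21, 20, 5]
11: 0x59 (blk 5, set 1) → VC-HIT  vc=[21, 20, 9]
12: 0x41 (blk 4, set 0) → L1-HIT  vc=[21, 20, 9]
13: 0x8a (blk 8, set 0) → MISS  vc=[20, 9, 4]
14: 0x45 (blk 4, set 0) → VC-HIT  vc=[20, 9, 8]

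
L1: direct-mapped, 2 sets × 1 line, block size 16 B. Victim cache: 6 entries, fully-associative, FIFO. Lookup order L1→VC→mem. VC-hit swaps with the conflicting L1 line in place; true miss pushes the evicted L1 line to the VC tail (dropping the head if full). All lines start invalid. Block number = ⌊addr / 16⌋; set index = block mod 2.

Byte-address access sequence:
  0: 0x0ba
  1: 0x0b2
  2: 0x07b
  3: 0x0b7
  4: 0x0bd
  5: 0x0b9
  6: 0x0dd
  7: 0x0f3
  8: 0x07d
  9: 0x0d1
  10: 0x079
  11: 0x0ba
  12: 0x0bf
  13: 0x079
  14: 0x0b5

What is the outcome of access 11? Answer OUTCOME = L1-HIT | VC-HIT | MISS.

OUTCOME = VC-HIT

#0 0xba→b11/s1 MISS; vc=[]
#1 0xb2→b11/s1 L1-HIT; vc=[]
#2 0x7b→b7/s1 MISS; vc=[11]
#3 0xb7→b11/s1 VC-HIT; vc=[7]
#4 0xbd→b11/s1 L1-HIT; vc=[7]
#5 0xb9→b11/s1 L1-HIT; vc=[7]
#6 0xdd→b13/s1 MISS; vc=[7,11]
#7 0xf3→b15/s1 MISS; vc=[7,11,13]
#8 0x7d→b7/s1 VC-HIT; vc=[15,11,13]
#9 0xd1→b13/s1 VC-HIT; vc=[15,11,7]
#10 0x79→b7/s1 VC-HIT; vc=[15,11,13]
#11 0xba→b11/s1 VC-HIT; vc=[15,7,13]
#12 0xbf→b11/s1 L1-HIT; vc=[15,7,13]
#13 0x79→b7/s1 VC-HIT; vc=[15,11,13]
#14 0xb5→b11/s1 VC-HIT; vc=[15,7,13]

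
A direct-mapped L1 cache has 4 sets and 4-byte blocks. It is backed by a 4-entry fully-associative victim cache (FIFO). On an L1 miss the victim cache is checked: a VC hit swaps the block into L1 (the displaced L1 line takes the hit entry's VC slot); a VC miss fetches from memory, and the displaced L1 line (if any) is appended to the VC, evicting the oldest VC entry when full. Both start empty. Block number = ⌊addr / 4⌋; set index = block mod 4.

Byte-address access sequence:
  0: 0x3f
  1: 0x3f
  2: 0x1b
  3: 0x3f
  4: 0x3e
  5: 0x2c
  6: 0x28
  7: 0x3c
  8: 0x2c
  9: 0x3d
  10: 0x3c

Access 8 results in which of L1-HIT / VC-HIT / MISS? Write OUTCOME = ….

  [0] addr=0x3f blk=15 s=3: MISS | VC []
  [1] addr=0x3f blk=15 s=3: L1-HIT | VC []
  [2] addr=0x1b blk=6 s=2: MISS | VC []
  [3] addr=0x3f blk=15 s=3: L1-HIT | VC []
  [4] addr=0x3e blk=15 s=3: L1-HIT | VC []
  [5] addr=0x2c blk=11 s=3: MISS | VC [15]
  [6] addr=0x28 blk=10 s=2: MISS | VC [15, 6]
  [7] addr=0x3c blk=15 s=3: VC-HIT | VC [11, 6]
  [8] addr=0x2c blk=11 s=3: VC-HIT | VC [15, 6]
  [9] addr=0x3d blk=15 s=3: VC-HIT | VC [11, 6]
  [10] addr=0x3c blk=15 s=3: L1-HIT | VC [11, 6]

OUTCOME = VC-HIT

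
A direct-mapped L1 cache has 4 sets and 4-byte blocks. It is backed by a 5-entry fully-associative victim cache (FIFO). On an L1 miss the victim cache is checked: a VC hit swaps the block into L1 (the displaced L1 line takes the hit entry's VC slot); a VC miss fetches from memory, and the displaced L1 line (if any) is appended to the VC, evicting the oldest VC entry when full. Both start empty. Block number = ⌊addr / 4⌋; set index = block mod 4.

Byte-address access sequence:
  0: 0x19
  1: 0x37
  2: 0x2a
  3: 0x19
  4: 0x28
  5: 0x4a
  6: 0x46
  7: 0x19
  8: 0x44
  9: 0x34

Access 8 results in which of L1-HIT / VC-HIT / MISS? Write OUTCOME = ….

OUTCOME = L1-HIT

0: 0x19 (blk 6, set 2) → MISS  vc=[]
1: 0x37 (blk 13, set 1) → MISS  vc=[]
2: 0x2a (blk 10, set 2) → MISS  vc=[6]
3: 0x19 (blk 6, set 2) → VC-HIT  vc=[10]
4: 0x28 (blk 10, set 2) → VC-HIT  vc=[6]
5: 0x4a (blk 18, set 2) → MISS  vc=[6, 10]
6: 0x46 (blk 17, set 1) → MISS  vc=[6, 10, 13]
7: 0x19 (blk 6, set 2) → VC-HIT  vc=[18, 10, 13]
8: 0x44 (blk 17, set 1) → L1-HIT  vc=[18, 10, 13]
9: 0x34 (blk 13, set 1) → VC-HIT  vc=[18, 10, 17]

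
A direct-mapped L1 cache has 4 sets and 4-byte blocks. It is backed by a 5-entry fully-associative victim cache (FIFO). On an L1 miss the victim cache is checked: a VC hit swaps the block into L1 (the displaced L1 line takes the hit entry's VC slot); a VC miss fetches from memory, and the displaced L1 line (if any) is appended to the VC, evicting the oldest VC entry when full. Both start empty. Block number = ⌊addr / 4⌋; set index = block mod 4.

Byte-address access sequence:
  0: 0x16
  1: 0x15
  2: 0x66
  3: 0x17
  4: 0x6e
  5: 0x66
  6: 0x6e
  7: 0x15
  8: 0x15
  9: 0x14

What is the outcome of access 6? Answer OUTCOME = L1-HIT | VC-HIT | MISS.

0: 0x16 (blk 5, set 1) → MISS  vc=[]
1: 0x15 (blk 5, set 1) → L1-HIT  vc=[]
2: 0x66 (blk 25, set 1) → MISS  vc=[5]
3: 0x17 (blk 5, set 1) → VC-HIT  vc=[25]
4: 0x6e (blk 27, set 3) → MISS  vc=[25]
5: 0x66 (blk 25, set 1) → VC-HIT  vc=[5]
6: 0x6e (blk 27, set 3) → L1-HIT  vc=[5]
7: 0x15 (blk 5, set 1) → VC-HIT  vc=[25]
8: 0x15 (blk 5, set 1) → L1-HIT  vc=[25]
9: 0x14 (blk 5, set 1) → L1-HIT  vc=[25]

OUTCOME = L1-HIT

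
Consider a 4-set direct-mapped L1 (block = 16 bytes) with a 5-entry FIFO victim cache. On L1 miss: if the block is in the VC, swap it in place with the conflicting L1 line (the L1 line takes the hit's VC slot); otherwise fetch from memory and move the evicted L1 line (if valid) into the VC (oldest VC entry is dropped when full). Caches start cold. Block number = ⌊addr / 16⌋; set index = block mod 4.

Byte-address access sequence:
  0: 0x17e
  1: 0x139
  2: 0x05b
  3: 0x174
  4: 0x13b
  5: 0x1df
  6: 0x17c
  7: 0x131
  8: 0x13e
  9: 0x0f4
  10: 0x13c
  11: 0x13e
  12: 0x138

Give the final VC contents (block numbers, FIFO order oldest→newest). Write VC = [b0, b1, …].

#0 0x17e→b23/s3 MISS; vc=[]
#1 0x139→b19/s3 MISS; vc=[23]
#2 0x5b→b5/s1 MISS; vc=[23]
#3 0x174→b23/s3 VC-HIT; vc=[19]
#4 0x13b→b19/s3 VC-HIT; vc=[23]
#5 0x1df→b29/s1 MISS; vc=[23,5]
#6 0x17c→b23/s3 VC-HIT; vc=[19,5]
#7 0x131→b19/s3 VC-HIT; vc=[23,5]
#8 0x13e→b19/s3 L1-HIT; vc=[23,5]
#9 0xf4→b15/s3 MISS; vc=[23,5,19]
#10 0x13c→b19/s3 VC-HIT; vc=[23,5,15]
#11 0x13e→b19/s3 L1-HIT; vc=[23,5,15]
#12 0x138→b19/s3 L1-HIT; vc=[23,5,15]

VC = [23, 5, 15]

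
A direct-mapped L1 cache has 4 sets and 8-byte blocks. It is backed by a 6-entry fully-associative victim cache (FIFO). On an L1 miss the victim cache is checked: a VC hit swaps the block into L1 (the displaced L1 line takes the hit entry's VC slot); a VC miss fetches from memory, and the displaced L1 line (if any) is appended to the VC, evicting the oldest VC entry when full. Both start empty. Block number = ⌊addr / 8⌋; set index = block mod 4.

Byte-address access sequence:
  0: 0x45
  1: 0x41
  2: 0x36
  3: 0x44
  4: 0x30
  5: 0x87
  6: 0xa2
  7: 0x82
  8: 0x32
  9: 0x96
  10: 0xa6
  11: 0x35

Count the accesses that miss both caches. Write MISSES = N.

MISSES = 5

0: 0x45 (blk 8, set 0) → MISS  vc=[]
1: 0x41 (blk 8, set 0) → L1-HIT  vc=[]
2: 0x36 (blk 6, set 2) → MISS  vc=[]
3: 0x44 (blk 8, set 0) → L1-HIT  vc=[]
4: 0x30 (blk 6, set 2) → L1-HIT  vc=[]
5: 0x87 (blk 16, set 0) → MISS  vc=[8]
6: 0xa2 (blk 20, set 0) → MISS  vc=[8, 16]
7: 0x82 (blk 16, set 0) → VC-HIT  vc=[8, 20]
8: 0x32 (blk 6, set 2) → L1-HIT  vc=[8, 20]
9: 0x96 (blk 18, set 2) → MISS  vc=[8, 20, 6]
10: 0xa6 (blk 20, set 0) → VC-HIT  vc=[8, 16, 6]
11: 0x35 (blk 6, set 2) → VC-HIT  vc=[8, 16, 18]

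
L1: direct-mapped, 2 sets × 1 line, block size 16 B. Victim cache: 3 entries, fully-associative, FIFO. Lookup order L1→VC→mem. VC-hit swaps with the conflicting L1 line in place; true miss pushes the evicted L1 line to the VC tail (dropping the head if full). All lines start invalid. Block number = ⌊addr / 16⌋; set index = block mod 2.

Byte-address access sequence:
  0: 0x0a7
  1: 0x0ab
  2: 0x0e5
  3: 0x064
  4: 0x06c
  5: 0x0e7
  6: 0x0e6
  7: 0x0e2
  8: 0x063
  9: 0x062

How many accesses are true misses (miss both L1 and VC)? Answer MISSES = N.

MISSES = 3

  [0] addr=0xa7 blk=10 s=0: MISS | VC []
  [1] addr=0xab blk=10 s=0: L1-HIT | VC []
  [2] addr=0xe5 blk=14 s=0: MISS | VC [10]
  [3] addr=0x64 blk=6 s=0: MISS | VC [10, 14]
  [4] addr=0x6c blk=6 s=0: L1-HIT | VC [10, 14]
  [5] addr=0xe7 blk=14 s=0: VC-HIT | VC [10, 6]
  [6] addr=0xe6 blk=14 s=0: L1-HIT | VC [10, 6]
  [7] addr=0xe2 blk=14 s=0: L1-HIT | VC [10, 6]
  [8] addr=0x63 blk=6 s=0: VC-HIT | VC [10, 14]
  [9] addr=0x62 blk=6 s=0: L1-HIT | VC [10, 14]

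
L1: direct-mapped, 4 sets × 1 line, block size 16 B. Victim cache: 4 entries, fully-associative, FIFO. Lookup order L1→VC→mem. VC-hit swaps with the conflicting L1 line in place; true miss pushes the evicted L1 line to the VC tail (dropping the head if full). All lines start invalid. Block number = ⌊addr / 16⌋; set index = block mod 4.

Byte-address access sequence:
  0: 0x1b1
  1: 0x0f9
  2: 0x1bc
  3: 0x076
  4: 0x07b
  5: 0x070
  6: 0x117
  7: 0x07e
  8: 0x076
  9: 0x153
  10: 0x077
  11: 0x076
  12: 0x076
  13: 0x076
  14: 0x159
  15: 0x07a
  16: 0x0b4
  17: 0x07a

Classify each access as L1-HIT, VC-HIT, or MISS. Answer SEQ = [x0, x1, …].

0: 0x1b1 (blk 27, set 3) → MISS  vc=[]
1: 0xf9 (blk 15, set 3) → MISS  vc=[27]
2: 0x1bc (blk 27, set 3) → VC-HIT  vc=[15]
3: 0x76 (blk 7, set 3) → MISS  vc=[15, 27]
4: 0x7b (blk 7, set 3) → L1-HIT  vc=[15, 27]
5: 0x70 (blk 7, set 3) → L1-HIT  vc=[15, 27]
6: 0x117 (blk 17, set 1) → MISS  vc=[15, 27]
7: 0x7e (blk 7, set 3) → L1-HIT  vc=[15, 27]
8: 0x76 (blk 7, set 3) → L1-HIT  vc=[15, 27]
9: 0x153 (blk 21, set 1) → MISS  vc=[15, 27, 17]
10: 0x77 (blk 7, set 3) → L1-HIT  vc=[15, 27, 17]
11: 0x76 (blk 7, set 3) → L1-HIT  vc=[15, 27, 17]
12: 0x76 (blk 7, set 3) → L1-HIT  vc=[15, 27, 17]
13: 0x76 (blk 7, set 3) → L1-HIT  vc=[15, 27, 17]
14: 0x159 (blk 21, set 1) → L1-HIT  vc=[15, 27, 17]
15: 0x7a (blk 7, set 3) → L1-HIT  vc=[15, 27, 17]
16: 0xb4 (blk 11, set 3) → MISS  vc=[15, 27, 17, 7]
17: 0x7a (blk 7, set 3) → VC-HIT  vc=[15, 27, 17, 11]

SEQ = [MISS, MISS, VC-HIT, MISS, L1-HIT, L1-HIT, MISS, L1-HIT, L1-HIT, MISS, L1-HIT, L1-HIT, L1-HIT, L1-HIT, L1-HIT, L1-HIT, MISS, VC-HIT]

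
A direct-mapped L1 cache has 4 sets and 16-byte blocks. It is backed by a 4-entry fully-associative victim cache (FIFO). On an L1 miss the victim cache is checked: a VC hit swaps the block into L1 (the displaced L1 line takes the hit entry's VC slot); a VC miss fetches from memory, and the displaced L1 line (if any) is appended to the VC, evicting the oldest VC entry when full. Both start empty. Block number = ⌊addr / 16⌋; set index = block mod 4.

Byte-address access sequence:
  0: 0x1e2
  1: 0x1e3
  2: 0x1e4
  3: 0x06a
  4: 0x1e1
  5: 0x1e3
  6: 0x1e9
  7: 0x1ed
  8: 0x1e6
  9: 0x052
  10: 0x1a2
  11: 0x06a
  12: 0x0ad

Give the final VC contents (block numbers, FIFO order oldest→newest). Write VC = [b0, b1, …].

VC = [26, 30, 6]

#0 0x1e2→b30/s2 MISS; vc=[]
#1 0x1e3→b30/s2 L1-HIT; vc=[]
#2 0x1e4→b30/s2 L1-HIT; vc=[]
#3 0x6a→b6/s2 MISS; vc=[30]
#4 0x1e1→b30/s2 VC-HIT; vc=[6]
#5 0x1e3→b30/s2 L1-HIT; vc=[6]
#6 0x1e9→b30/s2 L1-HIT; vc=[6]
#7 0x1ed→b30/s2 L1-HIT; vc=[6]
#8 0x1e6→b30/s2 L1-HIT; vc=[6]
#9 0x52→b5/s1 MISS; vc=[6]
#10 0x1a2→b26/s2 MISS; vc=[6,30]
#11 0x6a→b6/s2 VC-HIT; vc=[26,30]
#12 0xad→b10/s2 MISS; vc=[26,30,6]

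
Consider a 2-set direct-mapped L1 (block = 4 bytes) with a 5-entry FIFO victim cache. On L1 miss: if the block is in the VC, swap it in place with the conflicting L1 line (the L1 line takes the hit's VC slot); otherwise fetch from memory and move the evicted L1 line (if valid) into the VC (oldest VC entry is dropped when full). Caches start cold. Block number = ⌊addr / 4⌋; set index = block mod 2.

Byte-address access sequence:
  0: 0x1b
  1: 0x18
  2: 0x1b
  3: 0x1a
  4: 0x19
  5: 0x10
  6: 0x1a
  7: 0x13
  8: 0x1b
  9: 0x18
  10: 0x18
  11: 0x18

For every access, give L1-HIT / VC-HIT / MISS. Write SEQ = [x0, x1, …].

SEQ = [MISS, L1-HIT, L1-HIT, L1-HIT, L1-HIT, MISS, VC-HIT, VC-HIT, VC-HIT, L1-HIT, L1-HIT, L1-HIT]

  [0] addr=0x1b blk=6 s=0: MISS | VC []
  [1] addr=0x18 blk=6 s=0: L1-HIT | VC []
  [2] addr=0x1b blk=6 s=0: L1-HIT | VC []
  [3] addr=0x1a blk=6 s=0: L1-HIT | VC []
  [4] addr=0x19 blk=6 s=0: L1-HIT | VC []
  [5] addr=0x10 blk=4 s=0: MISS | VC [6]
  [6] addr=0x1a blk=6 s=0: VC-HIT | VC [4]
  [7] addr=0x13 blk=4 s=0: VC-HIT | VC [6]
  [8] addr=0x1b blk=6 s=0: VC-HIT | VC [4]
  [9] addr=0x18 blk=6 s=0: L1-HIT | VC [4]
  [10] addr=0x18 blk=6 s=0: L1-HIT | VC [4]
  [11] addr=0x18 blk=6 s=0: L1-HIT | VC [4]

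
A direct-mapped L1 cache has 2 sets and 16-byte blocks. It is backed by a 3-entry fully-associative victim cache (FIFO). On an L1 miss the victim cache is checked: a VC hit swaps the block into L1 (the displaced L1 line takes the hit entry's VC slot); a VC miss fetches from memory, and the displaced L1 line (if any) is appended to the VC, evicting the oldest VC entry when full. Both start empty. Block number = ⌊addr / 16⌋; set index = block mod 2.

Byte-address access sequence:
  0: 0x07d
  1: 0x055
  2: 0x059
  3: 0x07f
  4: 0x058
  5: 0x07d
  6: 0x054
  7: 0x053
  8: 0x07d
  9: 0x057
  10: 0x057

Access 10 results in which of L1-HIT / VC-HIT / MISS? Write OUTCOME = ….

OUTCOME = L1-HIT

0: 0x7d (blk 7, set 1) → MISS  vc=[]
1: 0x55 (blk 5, set 1) → MISS  vc=[7]
2: 0x59 (blk 5, set 1) → L1-HIT  vc=[7]
3: 0x7f (blk 7, set 1) → VC-HIT  vc=[5]
4: 0x58 (blk 5, set 1) → VC-HIT  vc=[7]
5: 0x7d (blk 7, set 1) → VC-HIT  vc=[5]
6: 0x54 (blk 5, set 1) → VC-HIT  vc=[7]
7: 0x53 (blk 5, set 1) → L1-HIT  vc=[7]
8: 0x7d (blk 7, set 1) → VC-HIT  vc=[5]
9: 0x57 (blk 5, set 1) → VC-HIT  vc=[7]
10: 0x57 (blk 5, set 1) → L1-HIT  vc=[7]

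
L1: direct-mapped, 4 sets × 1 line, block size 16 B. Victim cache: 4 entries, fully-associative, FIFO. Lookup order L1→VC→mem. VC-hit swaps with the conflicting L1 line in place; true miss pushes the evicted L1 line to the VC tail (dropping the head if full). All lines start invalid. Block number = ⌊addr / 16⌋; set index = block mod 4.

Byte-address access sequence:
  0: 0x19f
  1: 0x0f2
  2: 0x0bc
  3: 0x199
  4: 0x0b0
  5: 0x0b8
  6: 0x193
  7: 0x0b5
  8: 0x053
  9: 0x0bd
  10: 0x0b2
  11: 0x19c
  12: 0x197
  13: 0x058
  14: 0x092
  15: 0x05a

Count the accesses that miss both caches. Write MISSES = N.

MISSES = 5

  [0] addr=0x19f blk=25 s=1: MISS | VC []
  [1] addr=0xf2 blk=15 s=3: MISS | VC []
  [2] addr=0xbc blk=11 s=3: MISS | VC [15]
  [3] addr=0x199 blk=25 s=1: L1-HIT | VC [15]
  [4] addr=0xb0 blk=11 s=3: L1-HIT | VC [15]
  [5] addr=0xb8 blk=11 s=3: L1-HIT | VC [15]
  [6] addr=0x193 blk=25 s=1: L1-HIT | VC [15]
  [7] addr=0xb5 blk=11 s=3: L1-HIT | VC [15]
  [8] addr=0x53 blk=5 s=1: MISS | VC [15, 25]
  [9] addr=0xbd blk=11 s=3: L1-HIT | VC [15, 25]
  [10] addr=0xb2 blk=11 s=3: L1-HIT | VC [15, 25]
  [11] addr=0x19c blk=25 s=1: VC-HIT | VC [15, 5]
  [12] addr=0x197 blk=25 s=1: L1-HIT | VC [15, 5]
  [13] addr=0x58 blk=5 s=1: VC-HIT | VC [15, 25]
  [14] addr=0x92 blk=9 s=1: MISS | VC [15, 25, 5]
  [15] addr=0x5a blk=5 s=1: VC-HIT | VC [15, 25, 9]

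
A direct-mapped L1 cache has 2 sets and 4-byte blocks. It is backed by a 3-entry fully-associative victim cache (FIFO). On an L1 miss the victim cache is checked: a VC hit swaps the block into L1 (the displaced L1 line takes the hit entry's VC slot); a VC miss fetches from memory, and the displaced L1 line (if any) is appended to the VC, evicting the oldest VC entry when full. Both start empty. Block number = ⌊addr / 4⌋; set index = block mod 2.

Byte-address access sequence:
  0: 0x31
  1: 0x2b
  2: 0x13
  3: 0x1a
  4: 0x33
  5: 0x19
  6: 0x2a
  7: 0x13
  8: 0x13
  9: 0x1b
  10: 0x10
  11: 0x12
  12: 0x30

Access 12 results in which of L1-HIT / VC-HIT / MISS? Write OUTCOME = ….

#0 0x31→b12/s0 MISS; vc=[]
#1 0x2b→b10/s0 MISS; vc=[12]
#2 0x13→b4/s0 MISS; vc=[12,10]
#3 0x1a→b6/s0 MISS; vc=[12,10,4]
#4 0x33→b12/s0 VC-HIT; vc=[6,10,4]
#5 0x19→b6/s0 VC-HIT; vc=[12,10,4]
#6 0x2a→b10/s0 VC-HIT; vc=[12,6,4]
#7 0x13→b4/s0 VC-HIT; vc=[12,6,10]
#8 0x13→b4/s0 L1-HIT; vc=[12,6,10]
#9 0x1b→b6/s0 VC-HIT; vc=[12,4,10]
#10 0x10→b4/s0 VC-HIT; vc=[12,6,10]
#11 0x12→b4/s0 L1-HIT; vc=[12,6,10]
#12 0x30→b12/s0 VC-HIT; vc=[4,6,10]

OUTCOME = VC-HIT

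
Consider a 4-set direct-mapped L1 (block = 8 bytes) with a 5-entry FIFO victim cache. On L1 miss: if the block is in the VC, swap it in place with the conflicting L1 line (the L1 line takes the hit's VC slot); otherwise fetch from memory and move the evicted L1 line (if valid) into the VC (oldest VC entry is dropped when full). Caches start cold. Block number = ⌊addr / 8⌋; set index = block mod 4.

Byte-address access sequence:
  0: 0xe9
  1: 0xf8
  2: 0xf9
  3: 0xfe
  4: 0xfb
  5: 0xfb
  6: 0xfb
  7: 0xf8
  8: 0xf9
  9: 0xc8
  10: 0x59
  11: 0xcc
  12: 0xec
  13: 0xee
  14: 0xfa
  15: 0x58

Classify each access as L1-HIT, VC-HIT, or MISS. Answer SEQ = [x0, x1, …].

0: 0xe9 (blk 29, set 1) → MISS  vc=[]
1: 0xf8 (blk 31, set 3) → MISS  vc=[]
2: 0xf9 (blk 31, set 3) → L1-HIT  vc=[]
3: 0xfe (blk 31, set 3) → L1-HIT  vc=[]
4: 0xfb (blk 31, set 3) → L1-HIT  vc=[]
5: 0xfb (blk 31, set 3) → L1-HIT  vc=[]
6: 0xfb (blk 31, set 3) → L1-HIT  vc=[]
7: 0xf8 (blk 31, set 3) → L1-HIT  vc=[]
8: 0xf9 (blk 31, set 3) → L1-HIT  vc=[]
9: 0xc8 (blk 25, set 1) → MISS  vc=[29]
10: 0x59 (blk 11, set 3) → MISS  vc=[29, 31]
11: 0xcc (blk 25, set 1) → L1-HIT  vc=[29, 31]
12: 0xec (blk 29, set 1) → VC-HIT  vc=[25, 31]
13: 0xee (blk 29, set 1) → L1-HIT  vc=[25, 31]
14: 0xfa (blk 31, set 3) → VC-HIT  vc=[25, 11]
15: 0x58 (blk 11, set 3) → VC-HIT  vc=[25, 31]

SEQ = [MISS, MISS, L1-HIT, L1-HIT, L1-HIT, L1-HIT, L1-HIT, L1-HIT, L1-HIT, MISS, MISS, L1-HIT, VC-HIT, L1-HIT, VC-HIT, VC-HIT]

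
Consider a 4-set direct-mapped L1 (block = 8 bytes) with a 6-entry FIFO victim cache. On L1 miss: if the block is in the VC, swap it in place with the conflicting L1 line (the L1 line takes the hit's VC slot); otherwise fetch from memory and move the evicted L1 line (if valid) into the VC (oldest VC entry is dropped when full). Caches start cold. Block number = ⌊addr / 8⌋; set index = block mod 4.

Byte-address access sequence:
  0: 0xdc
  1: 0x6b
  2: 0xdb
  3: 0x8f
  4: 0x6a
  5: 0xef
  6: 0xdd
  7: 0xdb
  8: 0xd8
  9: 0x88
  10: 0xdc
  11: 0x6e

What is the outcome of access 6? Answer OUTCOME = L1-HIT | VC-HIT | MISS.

0: 0xdc (blk 27, set 3) → MISS  vc=[]
1: 0x6b (blk 13, set 1) → MISS  vc=[]
2: 0xdb (blk 27, set 3) → L1-HIT  vc=[]
3: 0x8f (blk 17, set 1) → MISS  vc=[13]
4: 0x6a (blk 13, set 1) → VC-HIT  vc=[17]
5: 0xef (blk 29, set 1) → MISS  vc=[17, 13]
6: 0xdd (blk 27, set 3) → L1-HIT  vc=[17, 13]
7: 0xdb (blk 27, set 3) → L1-HIT  vc=[17, 13]
8: 0xd8 (blk 27, set 3) → L1-HIT  vc=[17, 13]
9: 0x88 (blk 17, set 1) → VC-HIT  vc=[29, 13]
10: 0xdc (blk 27, set 3) → L1-HIT  vc=[29, 13]
11: 0x6e (blk 13, set 1) → VC-HIT  vc=[29, 17]

OUTCOME = L1-HIT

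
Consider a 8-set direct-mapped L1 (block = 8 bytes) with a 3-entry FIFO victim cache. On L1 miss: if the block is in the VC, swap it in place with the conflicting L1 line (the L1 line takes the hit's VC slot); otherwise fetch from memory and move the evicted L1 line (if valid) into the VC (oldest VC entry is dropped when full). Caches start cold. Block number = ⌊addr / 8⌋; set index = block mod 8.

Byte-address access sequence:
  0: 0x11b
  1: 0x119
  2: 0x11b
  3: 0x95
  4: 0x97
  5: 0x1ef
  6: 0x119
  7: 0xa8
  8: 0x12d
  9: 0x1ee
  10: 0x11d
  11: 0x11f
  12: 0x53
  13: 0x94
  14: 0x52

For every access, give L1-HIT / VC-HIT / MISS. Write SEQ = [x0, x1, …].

SEQ = [MISS, L1-HIT, L1-HIT, MISS, L1-HIT, MISS, L1-HIT, MISS, MISS, VC-HIT, L1-HIT, L1-HIT, MISS, VC-HIT, VC-HIT]

  [0] addr=0x11b blk=35 s=3: MISS | VC []
  [1] addr=0x119 blk=35 s=3: L1-HIT | VC []
  [2] addr=0x11b blk=35 s=3: L1-HIT | VC []
  [3] addr=0x95 blk=18 s=2: MISS | VC []
  [4] addr=0x97 blk=18 s=2: L1-HIT | VC []
  [5] addr=0x1ef blk=61 s=5: MISS | VC []
  [6] addr=0x119 blk=35 s=3: L1-HIT | VC []
  [7] addr=0xa8 blk=21 s=5: MISS | VC [61]
  [8] addr=0x12d blk=37 s=5: MISS | VC [61, 21]
  [9] addr=0x1ee blk=61 s=5: VC-HIT | VC [37, 21]
  [10] addr=0x11d blk=35 s=3: L1-HIT | VC [37, 21]
  [11] addr=0x11f blk=35 s=3: L1-HIT | VC [37, 21]
  [12] addr=0x53 blk=10 s=2: MISS | VC [37, 21, 18]
  [13] addr=0x94 blk=18 s=2: VC-HIT | VC [37, 21, 10]
  [14] addr=0x52 blk=10 s=2: VC-HIT | VC [37, 21, 18]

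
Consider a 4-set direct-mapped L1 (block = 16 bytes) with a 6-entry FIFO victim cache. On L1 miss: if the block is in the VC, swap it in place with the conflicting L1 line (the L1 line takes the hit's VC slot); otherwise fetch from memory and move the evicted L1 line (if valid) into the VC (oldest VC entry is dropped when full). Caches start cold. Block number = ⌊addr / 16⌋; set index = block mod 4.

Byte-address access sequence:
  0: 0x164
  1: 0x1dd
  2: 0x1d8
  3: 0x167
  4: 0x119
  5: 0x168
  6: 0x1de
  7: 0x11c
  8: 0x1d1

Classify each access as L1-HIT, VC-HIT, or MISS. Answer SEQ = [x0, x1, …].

SEQ = [MISS, MISS, L1-HIT, L1-HIT, MISS, L1-HIT, VC-HIT, VC-HIT, VC-HIT]

#0 0x164→b22/s2 MISS; vc=[]
#1 0x1dd→b29/s1 MISS; vc=[]
#2 0x1d8→b29/s1 L1-HIT; vc=[]
#3 0x167→b22/s2 L1-HIT; vc=[]
#4 0x119→b17/s1 MISS; vc=[29]
#5 0x168→b22/s2 L1-HIT; vc=[29]
#6 0x1de→b29/s1 VC-HIT; vc=[17]
#7 0x11c→b17/s1 VC-HIT; vc=[29]
#8 0x1d1→b29/s1 VC-HIT; vc=[17]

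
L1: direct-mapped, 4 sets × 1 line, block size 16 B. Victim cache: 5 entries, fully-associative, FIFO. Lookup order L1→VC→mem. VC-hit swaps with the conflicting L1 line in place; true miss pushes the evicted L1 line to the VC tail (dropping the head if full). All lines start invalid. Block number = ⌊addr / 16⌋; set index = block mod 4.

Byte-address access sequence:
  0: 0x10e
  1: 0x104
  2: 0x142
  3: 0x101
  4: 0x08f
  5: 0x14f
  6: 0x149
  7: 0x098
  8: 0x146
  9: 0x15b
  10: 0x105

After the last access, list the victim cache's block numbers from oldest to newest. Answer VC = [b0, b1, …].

  [0] addr=0x10e blk=16 s=0: MISS | VC []
  [1] addr=0x104 blk=16 s=0: L1-HIT | VC []
  [2] addr=0x142 blk=20 s=0: MISS | VC [16]
  [3] addr=0x101 blk=16 s=0: VC-HIT | VC [20]
  [4] addr=0x8f blk=8 s=0: MISS | VC [20, 16]
  [5] addr=0x14f blk=20 s=0: VC-HIT | VC [8, 16]
  [6] addr=0x149 blk=20 s=0: L1-HIT | VC [8, 16]
  [7] addr=0x98 blk=9 s=1: MISS | VC [8, 16]
  [8] addr=0x146 blk=20 s=0: L1-HIT | VC [8, 16]
  [9] addr=0x15b blk=21 s=1: MISS | VC [8, 16, 9]
  [10] addr=0x105 blk=16 s=0: VC-HIT | VC [8, 20, 9]

VC = [8, 20, 9]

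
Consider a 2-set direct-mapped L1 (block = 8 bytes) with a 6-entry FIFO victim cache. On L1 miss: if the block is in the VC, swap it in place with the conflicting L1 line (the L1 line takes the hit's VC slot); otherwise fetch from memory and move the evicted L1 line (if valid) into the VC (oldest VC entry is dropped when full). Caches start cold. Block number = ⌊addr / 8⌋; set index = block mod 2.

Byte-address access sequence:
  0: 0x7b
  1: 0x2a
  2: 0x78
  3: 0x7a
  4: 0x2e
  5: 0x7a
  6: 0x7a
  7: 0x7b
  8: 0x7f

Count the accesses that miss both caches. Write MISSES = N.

  [0] addr=0x7b blk=15 s=1: MISS | VC []
  [1] addr=0x2a blk=5 s=1: MISS | VC [15]
  [2] addr=0x78 blk=15 s=1: VC-HIT | VC [5]
  [3] addr=0x7a blk=15 s=1: L1-HIT | VC [5]
  [4] addr=0x2e blk=5 s=1: VC-HIT | VC [15]
  [5] addr=0x7a blk=15 s=1: VC-HIT | VC [5]
  [6] addr=0x7a blk=15 s=1: L1-HIT | VC [5]
  [7] addr=0x7b blk=15 s=1: L1-HIT | VC [5]
  [8] addr=0x7f blk=15 s=1: L1-HIT | VC [5]

MISSES = 2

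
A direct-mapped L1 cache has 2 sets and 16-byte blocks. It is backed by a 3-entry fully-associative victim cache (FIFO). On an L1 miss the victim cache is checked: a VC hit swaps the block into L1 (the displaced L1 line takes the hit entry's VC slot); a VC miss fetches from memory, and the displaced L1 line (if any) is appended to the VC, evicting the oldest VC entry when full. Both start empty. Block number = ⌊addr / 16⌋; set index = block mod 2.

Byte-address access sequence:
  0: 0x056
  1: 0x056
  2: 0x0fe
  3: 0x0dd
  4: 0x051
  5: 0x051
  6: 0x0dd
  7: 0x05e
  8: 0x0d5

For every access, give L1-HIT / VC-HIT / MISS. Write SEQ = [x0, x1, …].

SEQ = [MISS, L1-HIT, MISS, MISS, VC-HIT, L1-HIT, VC-HIT, VC-HIT, VC-HIT]

0: 0x56 (blk 5, set 1) → MISS  vc=[]
1: 0x56 (blk 5, set 1) → L1-HIT  vc=[]
2: 0xfe (blk 15, set 1) → MISS  vc=[5]
3: 0xdd (blk 13, set 1) → MISS  vc=[5, 15]
4: 0x51 (blk 5, set 1) → VC-HIT  vc=[13, 15]
5: 0x51 (blk 5, set 1) → L1-HIT  vc=[13, 15]
6: 0xdd (blk 13, set 1) → VC-HIT  vc=[5, 15]
7: 0x5e (blk 5, set 1) → VC-HIT  vc=[13, 15]
8: 0xd5 (blk 13, set 1) → VC-HIT  vc=[5, 15]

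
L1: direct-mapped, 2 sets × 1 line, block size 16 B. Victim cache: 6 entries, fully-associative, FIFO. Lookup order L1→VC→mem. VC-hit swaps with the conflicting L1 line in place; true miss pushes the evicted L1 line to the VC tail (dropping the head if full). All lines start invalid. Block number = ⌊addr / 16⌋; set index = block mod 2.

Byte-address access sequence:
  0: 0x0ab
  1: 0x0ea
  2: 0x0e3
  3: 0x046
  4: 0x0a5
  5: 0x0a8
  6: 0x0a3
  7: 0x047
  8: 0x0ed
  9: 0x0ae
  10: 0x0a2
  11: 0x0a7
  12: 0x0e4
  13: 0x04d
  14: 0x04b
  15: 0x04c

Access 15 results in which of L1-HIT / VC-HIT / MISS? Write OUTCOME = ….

0: 0xab (blk 10, set 0) → MISS  vc=[]
1: 0xea (blk 14, set 0) → MISS  vc=[10]
2: 0xe3 (blk 14, set 0) → L1-HIT  vc=[10]
3: 0x46 (blk 4, set 0) → MISS  vc=[10, 14]
4: 0xa5 (blk 10, set 0) → VC-HIT  vc=[4, 14]
5: 0xa8 (blk 10, set 0) → L1-HIT  vc=[4, 14]
6: 0xa3 (blk 10, set 0) → L1-HIT  vc=[4, 14]
7: 0x47 (blk 4, set 0) → VC-HIT  vc=[10, 14]
8: 0xed (blk 14, set 0) → VC-HIT  vc=[10, 4]
9: 0xae (blk 10, set 0) → VC-HIT  vc=[14, 4]
10: 0xa2 (blk 10, set 0) → L1-HIT  vc=[14, 4]
11: 0xa7 (blk 10, set 0) → L1-HIT  vc=[14, 4]
12: 0xe4 (blk 14, set 0) → VC-HIT  vc=[10, 4]
13: 0x4d (blk 4, set 0) → VC-HIT  vc=[10, 14]
14: 0x4b (blk 4, set 0) → L1-HIT  vc=[10, 14]
15: 0x4c (blk 4, set 0) → L1-HIT  vc=[10, 14]

OUTCOME = L1-HIT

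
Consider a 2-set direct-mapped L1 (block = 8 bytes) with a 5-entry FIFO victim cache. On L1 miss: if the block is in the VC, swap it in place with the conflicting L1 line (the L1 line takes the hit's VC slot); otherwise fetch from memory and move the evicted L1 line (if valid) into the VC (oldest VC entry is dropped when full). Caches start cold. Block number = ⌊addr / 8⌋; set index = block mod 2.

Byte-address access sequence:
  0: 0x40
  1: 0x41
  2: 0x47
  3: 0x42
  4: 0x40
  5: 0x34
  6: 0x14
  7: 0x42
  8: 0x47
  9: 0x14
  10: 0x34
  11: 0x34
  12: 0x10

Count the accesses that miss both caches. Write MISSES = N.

  [0] addr=0x40 blk=8 s=0: MISS | VC []
  [1] addr=0x41 blk=8 s=0: L1-HIT | VC []
  [2] addr=0x47 blk=8 s=0: L1-HIT | VC []
  [3] addr=0x42 blk=8 s=0: L1-HIT | VC []
  [4] addr=0x40 blk=8 s=0: L1-HIT | VC []
  [5] addr=0x34 blk=6 s=0: MISS | VC [8]
  [6] addr=0x14 blk=2 s=0: MISS | VC [8, 6]
  [7] addr=0x42 blk=8 s=0: VC-HIT | VC [2, 6]
  [8] addr=0x47 blk=8 s=0: L1-HIT | VC [2, 6]
  [9] addr=0x14 blk=2 s=0: VC-HIT | VC [8, 6]
  [10] addr=0x34 blk=6 s=0: VC-HIT | VC [8, 2]
  [11] addr=0x34 blk=6 s=0: L1-HIT | VC [8, 2]
  [12] addr=0x10 blk=2 s=0: VC-HIT | VC [8, 6]

MISSES = 3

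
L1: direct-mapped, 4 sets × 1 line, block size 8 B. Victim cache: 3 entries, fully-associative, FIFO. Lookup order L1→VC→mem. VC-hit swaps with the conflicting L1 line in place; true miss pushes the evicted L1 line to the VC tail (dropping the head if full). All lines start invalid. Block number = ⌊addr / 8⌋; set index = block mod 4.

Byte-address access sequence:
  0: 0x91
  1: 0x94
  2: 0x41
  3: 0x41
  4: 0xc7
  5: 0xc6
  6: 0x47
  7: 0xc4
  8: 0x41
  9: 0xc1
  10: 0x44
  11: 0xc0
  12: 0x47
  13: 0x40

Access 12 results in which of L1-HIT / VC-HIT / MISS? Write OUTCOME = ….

0: 0x91 (blk 18, set 2) → MISS  vc=[]
1: 0x94 (blk 18, set 2) → L1-HIT  vc=[]
2: 0x41 (blk 8, set 0) → MISS  vc=[]
3: 0x41 (blk 8, set 0) → L1-HIT  vc=[]
4: 0xc7 (blk 24, set 0) → MISS  vc=[8]
5: 0xc6 (blk 24, set 0) → L1-HIT  vc=[8]
6: 0x47 (blk 8, set 0) → VC-HIT  vc=[24]
7: 0xc4 (blk 24, set 0) → VC-HIT  vc=[8]
8: 0x41 (blk 8, set 0) → VC-HIT  vc=[24]
9: 0xc1 (blk 24, set 0) → VC-HIT  vc=[8]
10: 0x44 (blk 8, set 0) → VC-HIT  vc=[24]
11: 0xc0 (blk 24, set 0) → VC-HIT  vc=[8]
12: 0x47 (blk 8, set 0) → VC-HIT  vc=[24]
13: 0x40 (blk 8, set 0) → L1-HIT  vc=[24]

OUTCOME = VC-HIT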